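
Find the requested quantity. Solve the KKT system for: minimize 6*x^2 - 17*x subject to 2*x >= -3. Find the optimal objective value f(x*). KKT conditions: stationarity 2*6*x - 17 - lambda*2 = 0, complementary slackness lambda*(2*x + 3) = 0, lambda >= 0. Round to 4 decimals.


Step 1: Try lambda = 0 (constraint inactive).
Stationarity: 2*6*x - 17 = 0
x* = 17/(2*6) = 17/12 = 1.4167 (rounded; the exact value 17/12 is used below)
Check constraint: 2*1.4167 = 2.8334 >= -3 -- satisfied.
Step 2: Compute optimal value.
f(x*) = 6*(17/12)^2 - 17*(17/12) = -12.0417


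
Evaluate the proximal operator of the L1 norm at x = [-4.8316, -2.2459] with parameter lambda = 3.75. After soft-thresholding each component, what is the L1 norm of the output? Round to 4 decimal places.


Soft-thresholding with lambda = 3.75:
prox(-4.8316) = sign(-4.8316)*max(|-4.8316| - 3.75, 0) = -1.0816
prox(-2.2459) = sign(-2.2459)*max(|-2.2459| - 3.75, 0) = 0.0
prox(x) = [-1.0816, 0.0]
||prox(x)||_1 = 1.0816 + 0.0 = 1.0816


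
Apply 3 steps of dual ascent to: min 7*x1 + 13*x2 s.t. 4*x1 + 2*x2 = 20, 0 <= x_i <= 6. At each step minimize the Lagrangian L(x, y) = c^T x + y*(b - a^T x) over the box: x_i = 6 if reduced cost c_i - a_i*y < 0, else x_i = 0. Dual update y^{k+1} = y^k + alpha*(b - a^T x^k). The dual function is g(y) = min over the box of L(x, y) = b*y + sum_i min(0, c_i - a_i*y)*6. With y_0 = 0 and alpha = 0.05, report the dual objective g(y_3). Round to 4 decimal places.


Dual ascent for LP: min 7*x1 + 13*x2, 4*x1 + 2*x2 = 20, 0 <= x_i <= 6
Step 1: y^k = 0.0, reduced costs: (7.0, 13.0)
  x^k = (0.0, 0.0), subgradient = b - a^T x = 20.0
  y^{k+1} = 0.0 + 0.05*20.0 = 1.0
Step 2: y^k = 1.0, reduced costs: (3.0, 11.0)
  x^k = (0.0, 0.0), subgradient = b - a^T x = 20.0
  y^{k+1} = 1.0 + 0.05*20.0 = 2.0
Step 3: y^k = 2.0, reduced costs: (-1.0, 9.0)
  x^k = (6.0, 0.0), subgradient = b - a^T x = -4.0
  y^{k+1} = 2.0 + 0.05*-4.0 = 1.8
Dual objective at y_3 = 1.8: reduced costs (-0.2, 9.4), box minimizer x = (6.0, 0.0)
g(y_3) = b*y + (c1 - a1*y)*x1 + (c2 - a2*y)*x2 = 20*1.8 + (-0.2)*6.0 + 9.4*0.0 = 36.0 - 1.2 + 0.0 = 34.8


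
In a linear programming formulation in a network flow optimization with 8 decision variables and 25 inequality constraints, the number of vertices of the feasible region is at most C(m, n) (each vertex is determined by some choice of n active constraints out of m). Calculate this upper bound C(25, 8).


Each vertex corresponds to some choice of n active constraints out of m, so the number of vertices is at most C(m, n) = m! / (n!(m-n)!).
m = 25, n = 8
Numerator: 25 * 24 * 23 * 22 * 21 * 20 * 19 * 18
Denominator: 8! = 40320
C(25, 8) = 1081575


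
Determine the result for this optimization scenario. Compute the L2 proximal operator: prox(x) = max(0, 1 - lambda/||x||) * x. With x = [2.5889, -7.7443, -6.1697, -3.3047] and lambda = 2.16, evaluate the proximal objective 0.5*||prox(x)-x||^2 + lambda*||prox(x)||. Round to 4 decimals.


Step 1: Compute ||x||.
||x|| = 10.7547
Step 2: Compute scaling factor.
scale = max(0, 1 - 2.16/10.7547) = 0.7992
Step 3: prox(x) = [2.0689, -6.1889, -4.9306, -2.641]
||prox(x)|| = 8.5947
Step 4: Proximal objective.
0.5*||prox-x||^2 = 2.3328
lambda*||prox|| = 18.5646
Total = 20.8973


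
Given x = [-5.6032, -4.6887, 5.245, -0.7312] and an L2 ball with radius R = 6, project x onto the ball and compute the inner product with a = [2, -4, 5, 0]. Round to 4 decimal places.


Step 1: Compute ||x|| (intermediates to 6 decimals).
||x|| = sqrt((-5.6032)^2 + (-4.6887)^2 + 5.245^2 + (-0.7312)^2) = 9.023549
Step 2: Project.
Since ||x|| > R, scale = R/||x|| = 6/9.023549 = 0.664927, proj(x) = scale * x
proj(x) = [-3.725719, -3.117643, 3.487542, -0.486195]
Step 3: Dot product.
a^T * proj(x) = 2*(-3.725719) - 4*(-3.117643) + 5*3.487542 + 0*(-0.486195) = 22.4568


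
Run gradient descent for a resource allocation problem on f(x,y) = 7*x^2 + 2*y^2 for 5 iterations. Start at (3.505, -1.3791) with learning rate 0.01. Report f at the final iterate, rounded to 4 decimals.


Gradient descent on f(x,y) = 7*x^2 + 2*y^2.
Starting point: (3.505, -1.3791), alpha = 0.01
Step 1: grad_x = 2*7*3.505 = 49.07, grad_y = 2*2*-1.3791 = -5.5164
  x_1 = 3.505 - 0.01*49.07 = 3.0143
  y_1 = -1.3791 - 0.01*-5.5164 = -1.3239
Step 2: grad_x = 2*7*3.0143 = 42.2002, grad_y = 2*2*-1.3239 = -5.2957
  x_2 = 3.0143 - 0.01*42.2002 = 2.5923
  y_2 = -1.3239 - 0.01*-5.2957 = -1.271
Step 3: grad_x = 2*7*2.5923 = 36.2922, grad_y = 2*2*-1.271 = -5.0839
  x_3 = 2.5923 - 0.01*36.2922 = 2.2294
  y_3 = -1.271 - 0.01*-5.0839 = -1.2201
Step 4: grad_x = 2*7*2.2294 = 31.2113, grad_y = 2*2*-1.2201 = -4.8806
  x_4 = 2.2294 - 0.01*31.2113 = 1.9173
  y_4 = -1.2201 - 0.01*-4.8806 = -1.1713
Step 5: grad_x = 2*7*1.9173 = 26.8417, grad_y = 2*2*-1.1713 = -4.6853
  x_5 = 1.9173 - 0.01*26.8417 = 1.6488
  y_5 = -1.1713 - 0.01*-4.6853 = -1.1245
f(1.6488, -1.1245) = 7*1.6488^2 + 2*(-1.1245)^2 = 21.5598


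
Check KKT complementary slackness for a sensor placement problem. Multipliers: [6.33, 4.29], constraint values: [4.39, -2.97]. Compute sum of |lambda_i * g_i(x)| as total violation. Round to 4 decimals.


KKT complementary slackness check:
lambda_1 * g_1 = 6.33 * 4.39 = 27.7887
lambda_2 * g_2 = 4.29 * -2.97 = -12.7413
Total violation = 27.7887 + 12.7413 = 40.53


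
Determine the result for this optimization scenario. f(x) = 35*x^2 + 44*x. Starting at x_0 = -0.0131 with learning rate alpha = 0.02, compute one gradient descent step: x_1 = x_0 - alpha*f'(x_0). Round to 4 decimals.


We compute the gradient at x_0 and apply the update.
f'(x) = 70*x + 44
f'(-0.0131) = 70*-0.0131 + 44 = 43.083
x_1 = -0.0131 - 0.02*43.083 = -0.8748


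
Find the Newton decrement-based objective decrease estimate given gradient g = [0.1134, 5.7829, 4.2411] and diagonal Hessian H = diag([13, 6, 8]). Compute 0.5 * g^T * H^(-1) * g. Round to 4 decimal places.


Step 1: H is diagonal, so H^(-1) * g = [0.0087, 0.9638, 0.5301].
Step 2: g^T H^(-1) g = sum_i g_i^2 / H_ii
  = (0.1134)^2/13 + (5.7829)^2/6 + (4.2411)^2/8
  = 0.001 + 5.5737 + 2.2484 = 7.823
Step 3: Objective decrease = 0.5 * g^T H^(-1) g = 3.9115


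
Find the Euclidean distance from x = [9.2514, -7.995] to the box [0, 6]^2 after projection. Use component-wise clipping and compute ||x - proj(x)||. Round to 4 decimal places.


Project each component onto [0, 6].
clip(9.2514) = 6.0, clip(-7.995) = 0.0
Projection = [6.0, 0.0]
Squared diffs: [10.5716, 63.92]
Distance = sqrt(74.4916) = 8.6309


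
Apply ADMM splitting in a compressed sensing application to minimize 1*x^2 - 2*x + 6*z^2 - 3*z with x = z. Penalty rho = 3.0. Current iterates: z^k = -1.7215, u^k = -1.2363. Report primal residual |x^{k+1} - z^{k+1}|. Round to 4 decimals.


ADMM iteration with rho = 3.0, z^k = -1.7215, u^k = -1.2363
Step 1: x-update.
Minimize 1*x^2 - 2*x + (3.0/2)*(x + 1.7215 - 1.2363)^2
FOC: (2*1 + 3.0)*x = 2 + 3.0*(-1.7215 + 1.2363)
x^{k+1} = 0.1089
Step 2: z-update.
Minimize 6*z^2 - 3*z + (3.0/2)*(0.1089 - z - 1.2363)^2
FOC: (2*6 + 3.0)*z = 3 + 3.0*(0.1089 - 1.2363)
z^{k+1} = -0.0255
Step 3: u-update.
u^{k+1} = -1.2363 + 0.1089 + 0.0255 = -1.1019
Step 4: Primal residual = |0.1089 + 0.0255| = 0.1344


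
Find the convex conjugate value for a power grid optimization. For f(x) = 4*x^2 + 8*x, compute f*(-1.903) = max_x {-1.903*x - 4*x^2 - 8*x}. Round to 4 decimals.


f*(y) = sup_x {y*x - a*x^2 - b*x} = sup_x {(y-b)*x - a*x^2}
FOC: (y - b) - 2a*x = 0 => x* = (y - b)/(2a)
x* = (-1.903 - 8)/(2*4) = -1.2379
f*(-1.903) = (y-b)^2/(4a) = (-1.903 - 8)^2/(4*4)
= 98.0694/16 = 6.1293


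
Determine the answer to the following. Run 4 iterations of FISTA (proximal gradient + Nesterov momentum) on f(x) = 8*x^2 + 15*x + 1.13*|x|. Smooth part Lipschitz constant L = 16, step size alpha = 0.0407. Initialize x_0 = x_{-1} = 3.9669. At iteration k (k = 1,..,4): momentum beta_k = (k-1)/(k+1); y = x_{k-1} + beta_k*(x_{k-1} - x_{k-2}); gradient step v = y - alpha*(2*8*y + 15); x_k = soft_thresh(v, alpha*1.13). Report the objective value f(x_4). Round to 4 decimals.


FISTA on f(x) = 8*x^2 + 15*x + 1.13*|x|
L = 16, alpha = 0.0407
Iteration 1: beta = 0.0, y = 3.9669 + 0.0*(3.9669 - 3.9669) = 3.9669
  grad(y) = 78.4704, v = y - alpha*grad = 0.7732
  prox(v) = soft_thresh(0.7732, 0.046) = 0.7272
Iteration 2: beta = 0.3333, y = 0.7272 + 0.3333*(0.7272 - 3.9669) = -0.3527
  grad(y) = 9.356, v = y - alpha*grad = -0.7335
  prox(v) = soft_thresh(-0.7335, 0.046) = -0.6875
Iteration 3: beta = 0.5, y = -0.6875 + 0.5*(-0.6875 - 0.7272) = -1.3949
  grad(y) = -7.3185, v = y - alpha*grad = -1.097
  prox(v) = soft_thresh(-1.097, 0.046) = -1.0511
Iteration 4: beta = 0.6, y = -1.0511 + 0.6*(-1.0511 + 0.6875) = -1.2692
  grad(y) = -5.3065, v = y - alpha*grad = -1.0532
  prox(v) = soft_thresh(-1.0532, 0.046) = -1.0072
f(x_4) = 8*(-1.0072)^2 + 15*(-1.0072) + 1.13*|-1.0072| = -5.8543


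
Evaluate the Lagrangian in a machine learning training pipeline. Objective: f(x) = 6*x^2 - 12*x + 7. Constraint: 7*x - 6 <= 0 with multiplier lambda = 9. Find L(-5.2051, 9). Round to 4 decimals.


Step 1: Evaluate f(x).
f(-5.2051) = 6*(-5.2051)^2 - 12*(-5.2051) + 7 = 232.0196
Step 2: Evaluate g(x).
g(-5.2051) = 7*-5.2051 - 6 = -42.4357
Step 3: Compute Lagrangian.
L = 232.0196 + 9*-42.4357 = -149.9017


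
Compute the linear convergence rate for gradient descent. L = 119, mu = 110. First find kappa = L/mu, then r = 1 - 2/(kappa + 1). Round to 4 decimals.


Step 1: Compute the condition number.
kappa = L/mu = 119/110 = 1.0818
Step 2: Compute the convergence rate.
r = 1 - 2/(kappa + 1) = 1 - 2*mu/(L + mu) = (L - mu)/(L + mu) = 9/229 = 0.0393


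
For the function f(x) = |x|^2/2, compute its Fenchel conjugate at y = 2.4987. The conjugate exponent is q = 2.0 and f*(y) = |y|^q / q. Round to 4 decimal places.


The conjugate exponent q satisfies 1/p + 1/q = 1.
p = 2, so q = 2/(2 - 1) = 2.0
|y|^q = 2.4987^2.0 = 6.2435
f*(2.4987) = 6.2435 / 2.0 = 3.1218


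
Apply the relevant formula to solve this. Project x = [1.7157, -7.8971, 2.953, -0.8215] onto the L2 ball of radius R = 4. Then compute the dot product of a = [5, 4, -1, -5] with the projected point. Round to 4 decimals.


Step 1: Compute ||x|| (intermediates to 6 decimals).
||x|| = sqrt(1.7157^2 + (-7.8971)^2 + 2.953^2 + (-0.8215)^2) = 8.643083
Step 2: Project.
Since ||x|| > R, scale = R/||x|| = 4/8.643083 = 0.462798, proj(x) = scale * x
proj(x) = [0.794023, -3.654762, 1.366642, -0.380189]
Step 3: Dot product.
a^T * proj(x) = 5*0.794023 + 4*(-3.654762) - 1*1.366642 - 5*(-0.380189) = -10.1146


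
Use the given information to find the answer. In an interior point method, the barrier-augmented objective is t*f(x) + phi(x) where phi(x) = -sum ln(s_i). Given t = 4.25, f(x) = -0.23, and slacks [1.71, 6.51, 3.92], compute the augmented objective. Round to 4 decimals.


Step 1: Compute log-barrier.
ln values: [0.5365, 1.8733, 1.3661]
phi = -(0.5365 + 1.8733 + 1.3661) = -3.7759
Step 2: Compute augmented objective.
t*f(x) = 4.25*-0.23 = -0.9775
Total = -0.9775 - 3.7759 = -4.7534


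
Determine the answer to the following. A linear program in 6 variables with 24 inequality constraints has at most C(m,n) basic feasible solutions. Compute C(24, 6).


Each vertex corresponds to some choice of n active constraints out of m, so the number of vertices is at most C(m, n) = m! / (n!(m-n)!).
m = 24, n = 6
Numerator: 24 * 23 * 22 * 21 * 20 * 19
Denominator: 6! = 720
C(24, 6) = 134596


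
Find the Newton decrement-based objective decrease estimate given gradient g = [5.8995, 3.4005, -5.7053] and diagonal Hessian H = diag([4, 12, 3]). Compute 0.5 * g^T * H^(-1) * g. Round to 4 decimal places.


Step 1: H is diagonal, so H^(-1) * g = [1.4749, 0.2834, -1.9018].
Step 2: g^T H^(-1) g = sum_i g_i^2 / H_ii
  = (5.8995)^2/4 + (3.4005)^2/12 + (-5.7053)^2/3
  = 8.701 + 0.9636 + 10.8501 = 20.5148
Step 3: Objective decrease = 0.5 * g^T H^(-1) g = 10.2574


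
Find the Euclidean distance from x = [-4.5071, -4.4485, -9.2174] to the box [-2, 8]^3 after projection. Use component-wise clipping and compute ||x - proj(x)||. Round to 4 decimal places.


Project each component onto [-2, 8].
clip(-4.5071) = -2.0, clip(-4.4485) = -2.0, clip(-9.2174) = -2.0
Projection = [-2.0, -2.0, -2.0]
Squared diffs: [6.2856, 5.9952, 52.0909]
Distance = sqrt(64.3717) = 8.0232


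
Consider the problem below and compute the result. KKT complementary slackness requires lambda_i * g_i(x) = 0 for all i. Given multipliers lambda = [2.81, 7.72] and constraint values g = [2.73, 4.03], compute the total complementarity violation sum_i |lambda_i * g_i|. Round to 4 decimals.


KKT complementary slackness check:
lambda_1 * g_1 = 2.81 * 2.73 = 7.6713
lambda_2 * g_2 = 7.72 * 4.03 = 31.1116
Total violation = 7.6713 + 31.1116 = 38.7829


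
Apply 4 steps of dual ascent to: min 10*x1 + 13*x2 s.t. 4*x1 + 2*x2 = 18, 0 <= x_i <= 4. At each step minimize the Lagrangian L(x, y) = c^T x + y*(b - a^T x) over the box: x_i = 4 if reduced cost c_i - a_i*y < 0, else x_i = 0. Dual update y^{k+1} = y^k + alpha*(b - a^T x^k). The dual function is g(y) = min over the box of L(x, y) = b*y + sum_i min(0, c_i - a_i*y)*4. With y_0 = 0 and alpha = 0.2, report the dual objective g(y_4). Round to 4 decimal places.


Dual ascent for LP: min 10*x1 + 13*x2, 4*x1 + 2*x2 = 18, 0 <= x_i <= 4
Step 1: y^k = 0.0, reduced costs: (10.0, 13.0)
  x^k = (0.0, 0.0), subgradient = b - a^T x = 18.0
  y^{k+1} = 0.0 + 0.2*18.0 = 3.6
Step 2: y^k = 3.6, reduced costs: (-4.4, 5.8)
  x^k = (4.0, 0.0), subgradient = b - a^T x = 2.0
  y^{k+1} = 3.6 + 0.2*2.0 = 4.0
Step 3: y^k = 4.0, reduced costs: (-6.0, 5.0)
  x^k = (4.0, 0.0), subgradient = b - a^T x = 2.0
  y^{k+1} = 4.0 + 0.2*2.0 = 4.4
Step 4: y^k = 4.4, reduced costs: (-7.6, 4.2)
  x^k = (4.0, 0.0), subgradient = b - a^T x = 2.0
  y^{k+1} = 4.4 + 0.2*2.0 = 4.8
Dual objective at y_4 = 4.8: reduced costs (-9.2, 3.4), box minimizer x = (4.0, 0.0)
g(y_4) = b*y + (c1 - a1*y)*x1 + (c2 - a2*y)*x2 = 18*4.8 + (-9.2)*4.0 + 3.4*0.0 = 86.4 - 36.8 + 0.0 = 49.6


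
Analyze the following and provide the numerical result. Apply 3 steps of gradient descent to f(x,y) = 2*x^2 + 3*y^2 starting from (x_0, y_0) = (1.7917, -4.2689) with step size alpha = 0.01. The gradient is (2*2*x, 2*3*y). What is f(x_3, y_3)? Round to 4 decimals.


Gradient descent on f(x,y) = 2*x^2 + 3*y^2.
Starting point: (1.7917, -4.2689), alpha = 0.01
Step 1: grad_x = 2*2*1.7917 = 7.1668, grad_y = 2*3*-4.2689 = -25.6134
  x_1 = 1.7917 - 0.01*7.1668 = 1.72
  y_1 = -4.2689 - 0.01*-25.6134 = -4.0128
Step 2: grad_x = 2*2*1.72 = 6.8801, grad_y = 2*3*-4.0128 = -24.0766
  x_2 = 1.72 - 0.01*6.8801 = 1.6512
  y_2 = -4.0128 - 0.01*-24.0766 = -3.772
Step 3: grad_x = 2*2*1.6512 = 6.6049, grad_y = 2*3*-3.772 = -22.632
  x_3 = 1.6512 - 0.01*6.6049 = 1.5852
  y_3 = -3.772 - 0.01*-22.632 = -3.5457
f(1.5852, -3.5457) = 2*1.5852^2 + 3*(-3.5457)^2 = 42.7411


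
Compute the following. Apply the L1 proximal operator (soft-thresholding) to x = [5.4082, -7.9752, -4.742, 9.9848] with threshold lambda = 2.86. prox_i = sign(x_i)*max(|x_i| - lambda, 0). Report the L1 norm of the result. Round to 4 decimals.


Soft-thresholding with lambda = 2.86:
prox(5.4082) = sign(5.4082)*max(|5.4082| - 2.86, 0) = 2.5482
prox(-7.9752) = sign(-7.9752)*max(|-7.9752| - 2.86, 0) = -5.1152
prox(-4.742) = sign(-4.742)*max(|-4.742| - 2.86, 0) = -1.882
prox(9.9848) = sign(9.9848)*max(|9.9848| - 2.86, 0) = 7.1248
prox(x) = [2.5482, -5.1152, -1.882, 7.1248]
||prox(x)||_1 = 2.5482 + 5.1152 + 1.882 + 7.1248 = 16.6702


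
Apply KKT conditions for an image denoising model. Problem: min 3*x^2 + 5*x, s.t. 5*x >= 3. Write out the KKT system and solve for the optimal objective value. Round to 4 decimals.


Step 1: Try lambda = 0 (constraint inactive).
x_unc = -5/(2*3) = -0.8333
Check: 5*-0.8333 = -4.1665 < 3 -- violated!
Step 2: Constraint must be active: 5*x = 3
x* = 3/5 = 0.6
lambda = (2*3*0.6 + 5)/5 = 1.72
Step 3: Compute optimal value.
f(x*) = 3*0.6^2 + 5*0.6 = 4.08


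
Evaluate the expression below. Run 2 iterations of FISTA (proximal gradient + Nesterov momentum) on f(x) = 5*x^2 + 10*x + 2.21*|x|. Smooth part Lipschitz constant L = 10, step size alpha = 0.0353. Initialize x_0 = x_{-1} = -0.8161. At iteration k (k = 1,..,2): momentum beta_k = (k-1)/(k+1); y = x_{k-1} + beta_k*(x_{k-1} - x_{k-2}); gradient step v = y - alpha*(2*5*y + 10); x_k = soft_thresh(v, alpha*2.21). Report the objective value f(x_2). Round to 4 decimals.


FISTA on f(x) = 5*x^2 + 10*x + 2.21*|x|
L = 10, alpha = 0.0353
Iteration 1: beta = 0.0, y = -0.8161 + 0.0*(-0.8161 + 0.8161) = -0.8161
  grad(y) = 1.839, v = y - alpha*grad = -0.881
  prox(v) = soft_thresh(-0.881, 0.078) = -0.803
Iteration 2: beta = 0.3333, y = -0.803 + 0.3333*(-0.803 + 0.8161) = -0.7986
  grad(y) = 2.0136, v = y - alpha*grad = -0.8697
  prox(v) = soft_thresh(-0.8697, 0.078) = -0.7917
f(x_2) = 5*(-0.7917)^2 + 10*(-0.7917) + 2.21*|-0.7917| = -3.0334


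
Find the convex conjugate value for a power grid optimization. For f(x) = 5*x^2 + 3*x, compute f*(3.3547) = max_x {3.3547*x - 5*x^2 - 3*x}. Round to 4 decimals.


f*(y) = sup_x {y*x - a*x^2 - b*x} = sup_x {(y-b)*x - a*x^2}
FOC: (y - b) - 2a*x = 0 => x* = (y - b)/(2a)
x* = (3.3547 - 3)/(2*5) = 0.0355
f*(3.3547) = (y-b)^2/(4a) = (3.3547 - 3)^2/(4*5)
= 0.1258/20 = 0.0063


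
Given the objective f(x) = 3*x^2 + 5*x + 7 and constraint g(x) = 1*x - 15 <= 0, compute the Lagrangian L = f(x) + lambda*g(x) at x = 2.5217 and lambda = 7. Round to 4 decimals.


Step 1: Evaluate f(x).
f(2.5217) = 3*2.5217^2 + 5*2.5217 + 7 = 38.6854
Step 2: Evaluate g(x).
g(2.5217) = 1*2.5217 - 15 = -12.4783
Step 3: Compute Lagrangian.
L = 38.6854 + 7*-12.4783 = -48.6627


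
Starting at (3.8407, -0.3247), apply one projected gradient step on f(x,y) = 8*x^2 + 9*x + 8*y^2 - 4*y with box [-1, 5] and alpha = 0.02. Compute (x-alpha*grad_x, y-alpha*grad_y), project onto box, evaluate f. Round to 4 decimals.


Step 1: Compute gradient at (3.8407, -0.3247).
grad_x = 2*8*3.8407 + 9 = 70.4512
grad_y = 2*8*-0.3247 - 4 = -9.1952
Step 2: Gradient step.
x_raw = 3.8407 - 0.02*70.4512 = 2.4317
y_raw = -0.3247 - 0.02*-9.1952 = -0.1408
Step 3: Project onto [-1, 5].
x_proj = clip(2.4317) = 2.4317
y_proj = clip(-0.1408) = -0.1408
Step 4: Evaluate f.
f(2.4317, -0.1408) = 69.9112


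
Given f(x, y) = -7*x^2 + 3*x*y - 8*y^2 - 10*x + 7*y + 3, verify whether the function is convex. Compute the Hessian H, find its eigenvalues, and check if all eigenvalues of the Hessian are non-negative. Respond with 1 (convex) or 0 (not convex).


The Hessian of f(x,y) = -7*x^2 + 3*x*y - 8*y^2 - 10*x + 7*y + 3 is:
H = [[-14, 3], [3, -16]]
Trace = -14 - 16 = -30
Determinant = -14*-16 - (3)^2 = 215
Discriminant = (-30)^2 - 4*215 = 40.0
Eigenvalues: lambda_1 = -18.1623, lambda_2 = -11.8377
The function is not convex.

0


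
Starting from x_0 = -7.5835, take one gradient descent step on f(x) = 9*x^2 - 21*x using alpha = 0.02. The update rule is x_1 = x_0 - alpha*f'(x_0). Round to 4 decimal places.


We compute the gradient at x_0 and apply the update.
f'(x) = 18*x - 21
f'(-7.5835) = 18*-7.5835 - 21 = -157.503
x_1 = -7.5835 - 0.02*-157.503 = -4.4334


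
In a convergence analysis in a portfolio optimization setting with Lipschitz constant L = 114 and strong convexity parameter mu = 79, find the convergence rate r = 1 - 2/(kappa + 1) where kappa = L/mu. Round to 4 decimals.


Step 1: Compute the condition number.
kappa = L/mu = 114/79 = 1.443
Step 2: Compute the convergence rate.
r = 1 - 2/(kappa + 1) = 1 - 2*mu/(L + mu) = (L - mu)/(L + mu) = 35/193 = 0.1813


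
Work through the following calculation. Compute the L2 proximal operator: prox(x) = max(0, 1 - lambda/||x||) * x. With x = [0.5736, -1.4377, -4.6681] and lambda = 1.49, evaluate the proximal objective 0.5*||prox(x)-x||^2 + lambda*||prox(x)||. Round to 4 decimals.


Step 1: Compute ||x||.
||x|| = 4.918
Step 2: Compute scaling factor.
scale = max(0, 1 - 1.49/4.918) = 0.697
Step 3: prox(x) = [0.3998, -1.0021, -3.2538]
||prox(x)|| = 3.428
Step 4: Proximal objective.
0.5*||prox-x||^2 = 1.1101
lambda*||prox|| = 5.1077
Total = 6.2178


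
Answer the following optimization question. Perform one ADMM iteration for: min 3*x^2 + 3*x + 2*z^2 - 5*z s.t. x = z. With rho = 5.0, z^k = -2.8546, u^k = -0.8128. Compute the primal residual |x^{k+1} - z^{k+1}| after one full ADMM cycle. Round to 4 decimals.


ADMM iteration with rho = 5.0, z^k = -2.8546, u^k = -0.8128
Step 1: x-update.
Minimize 3*x^2 + 3*x + (5.0/2)*(x + 2.8546 - 0.8128)^2
FOC: (2*3 + 5.0)*x = -3 + 5.0*(-2.8546 + 0.8128)
x^{k+1} = -1.2008
Step 2: z-update.
Minimize 2*z^2 - 5*z + (5.0/2)*(-1.2008 - z - 0.8128)^2
FOC: (2*2 + 5.0)*z = 5 + 5.0*(-1.2008 - 0.8128)
z^{k+1} = -0.5631
Step 3: u-update.
u^{k+1} = -0.8128 - 1.2008 + 0.5631 = -1.4505
Step 4: Primal residual = |-1.2008 + 0.5631| = 0.6377


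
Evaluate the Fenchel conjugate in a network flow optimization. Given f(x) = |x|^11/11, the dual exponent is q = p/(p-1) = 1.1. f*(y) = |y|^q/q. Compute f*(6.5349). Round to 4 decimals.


The conjugate exponent q satisfies 1/p + 1/q = 1.
p = 11, so q = 11/(11 - 1) = 1.1
|y|^q = 6.5349^1.1 = 7.8843
f*(6.5349) = 7.8843 / 1.1 = 7.1675


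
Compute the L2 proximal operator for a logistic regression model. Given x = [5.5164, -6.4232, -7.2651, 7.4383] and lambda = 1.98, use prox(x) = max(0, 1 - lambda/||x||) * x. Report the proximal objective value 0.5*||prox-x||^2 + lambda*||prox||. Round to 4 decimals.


Step 1: Compute ||x||.
||x|| = 13.4089
Step 2: Compute scaling factor.
scale = max(0, 1 - 1.98/13.4089) = 0.8523
Step 3: prox(x) = [4.7018, -5.4747, -6.1923, 6.3399]
||prox(x)|| = 11.4289
Step 4: Proximal objective.
0.5*||prox-x||^2 = 1.9602
lambda*||prox|| = 22.6292
Total = 24.5894


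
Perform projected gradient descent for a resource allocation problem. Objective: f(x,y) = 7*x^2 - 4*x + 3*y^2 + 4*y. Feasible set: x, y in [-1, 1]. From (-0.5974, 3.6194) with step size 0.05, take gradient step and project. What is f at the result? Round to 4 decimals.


Step 1: Compute gradient at (-0.5974, 3.6194).
grad_x = 2*7*-0.5974 - 4 = -12.3636
grad_y = 2*3*3.6194 + 4 = 25.7164
Step 2: Gradient step.
x_raw = -0.5974 - 0.05*-12.3636 = 0.0208
y_raw = 3.6194 - 0.05*25.7164 = 2.3336
Step 3: Project onto [-1, 1].
x_proj = clip(0.0208) = 0.0208
y_proj = clip(2.3336) = 1.0
Step 4: Evaluate f.
f(0.0208, 1.0) = 6.9199


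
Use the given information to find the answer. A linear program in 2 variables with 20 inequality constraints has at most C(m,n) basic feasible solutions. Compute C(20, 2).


Each vertex corresponds to some choice of n active constraints out of m, so the number of vertices is at most C(m, n) = m! / (n!(m-n)!).
m = 20, n = 2
Numerator: 20 * 19
Denominator: 2! = 2
C(20, 2) = 190


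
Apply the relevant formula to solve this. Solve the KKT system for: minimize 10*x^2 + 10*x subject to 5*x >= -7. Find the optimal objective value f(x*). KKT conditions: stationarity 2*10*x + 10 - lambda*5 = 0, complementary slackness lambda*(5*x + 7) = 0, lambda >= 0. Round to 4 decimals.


Step 1: Try lambda = 0 (constraint inactive).
Stationarity: 2*10*x + 10 = 0
x* = -10/(2*10) = -0.5
Check constraint: 5*-0.5 = -2.5 >= -7 -- satisfied.
Step 2: Compute optimal value.
f(x*) = 10*(-0.5)^2 + 10*(-0.5) = -2.5


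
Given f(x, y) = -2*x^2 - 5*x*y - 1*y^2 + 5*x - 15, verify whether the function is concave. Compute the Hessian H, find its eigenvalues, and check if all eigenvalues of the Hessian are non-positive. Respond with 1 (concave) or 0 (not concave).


The Hessian of f(x,y) = -2*x^2 - 5*x*y - 1*y^2 + 5*x - 15 is:
H = [[-4, -5], [-5, -2]]
Trace = -4 - 2 = -6
Determinant = -4*-2 - (-5)^2 = -17
Discriminant = (-6)^2 - 4*-17 = 104.0
Eigenvalues: lambda_1 = -8.099, lambda_2 = 2.099
The function is not concave.

0


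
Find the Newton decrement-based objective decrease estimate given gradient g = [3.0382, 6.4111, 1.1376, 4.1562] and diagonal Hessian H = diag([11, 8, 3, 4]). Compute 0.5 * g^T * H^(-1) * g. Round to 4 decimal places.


Step 1: H is diagonal, so H^(-1) * g = [0.2762, 0.8014, 0.3792, 1.0391].
Step 2: g^T H^(-1) g = sum_i g_i^2 / H_ii
  = (3.0382)^2/11 + (6.4111)^2/8 + (1.1376)^2/3 + (4.1562)^2/4
  = 0.8392 + 5.1378 + 0.4314 + 4.3185 = 10.7268
Step 3: Objective decrease = 0.5 * g^T H^(-1) g = 5.3634


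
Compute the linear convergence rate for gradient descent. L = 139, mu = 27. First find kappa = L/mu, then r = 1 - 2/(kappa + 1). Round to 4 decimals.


Step 1: Compute the condition number.
kappa = L/mu = 139/27 = 5.1481
Step 2: Compute the convergence rate.
r = 1 - 2/(kappa + 1) = 1 - 2*mu/(L + mu) = (L - mu)/(L + mu) = 112/166 = 0.6747


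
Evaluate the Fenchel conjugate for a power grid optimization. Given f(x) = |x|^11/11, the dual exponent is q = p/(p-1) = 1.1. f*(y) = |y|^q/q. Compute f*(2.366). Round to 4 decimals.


The conjugate exponent q satisfies 1/p + 1/q = 1.
p = 11, so q = 11/(11 - 1) = 1.1
|y|^q = 2.366^1.1 = 2.5788
f*(2.366) = 2.5788 / 1.1 = 2.3444


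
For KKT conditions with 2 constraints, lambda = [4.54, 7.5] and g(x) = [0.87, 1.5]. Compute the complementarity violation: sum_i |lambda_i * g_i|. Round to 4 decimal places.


KKT complementary slackness check:
lambda_1 * g_1 = 4.54 * 0.87 = 3.9498
lambda_2 * g_2 = 7.5 * 1.5 = 11.25
Total violation = 3.9498 + 11.25 = 15.1998


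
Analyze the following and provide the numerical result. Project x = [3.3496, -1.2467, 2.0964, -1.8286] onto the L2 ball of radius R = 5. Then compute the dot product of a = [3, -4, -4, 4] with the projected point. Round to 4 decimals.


Step 1: Compute ||x|| (intermediates to 6 decimals).
||x|| = sqrt(3.3496^2 + (-1.2467)^2 + 2.0964^2 + (-1.8286)^2) = 4.529101
Step 2: Project.
Since ||x|| <= R, proj = x (no scaling needed).
proj(x) = [3.3496, -1.2467, 2.0964, -1.8286]
Step 3: Dot product.
a^T * proj(x) = 3*3.3496 - 4*(-1.2467) - 4*2.0964 + 4*(-1.8286) = -0.6644


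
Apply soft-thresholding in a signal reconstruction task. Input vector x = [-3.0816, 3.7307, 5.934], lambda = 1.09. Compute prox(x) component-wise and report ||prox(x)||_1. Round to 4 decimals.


Soft-thresholding with lambda = 1.09:
prox(-3.0816) = sign(-3.0816)*max(|-3.0816| - 1.09, 0) = -1.9916
prox(3.7307) = sign(3.7307)*max(|3.7307| - 1.09, 0) = 2.6407
prox(5.934) = sign(5.934)*max(|5.934| - 1.09, 0) = 4.844
prox(x) = [-1.9916, 2.6407, 4.844]
||prox(x)||_1 = 1.9916 + 2.6407 + 4.844 = 9.4763


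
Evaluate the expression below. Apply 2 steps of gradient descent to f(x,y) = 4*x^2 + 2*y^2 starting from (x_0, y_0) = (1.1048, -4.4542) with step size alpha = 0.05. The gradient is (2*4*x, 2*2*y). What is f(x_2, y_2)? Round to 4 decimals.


Gradient descent on f(x,y) = 4*x^2 + 2*y^2.
Starting point: (1.1048, -4.4542), alpha = 0.05
Step 1: grad_x = 2*4*1.1048 = 8.8384, grad_y = 2*2*-4.4542 = -17.8168
  x_1 = 1.1048 - 0.05*8.8384 = 0.6629
  y_1 = -4.4542 - 0.05*-17.8168 = -3.5634
Step 2: grad_x = 2*4*0.6629 = 5.303, grad_y = 2*2*-3.5634 = -14.2534
  x_2 = 0.6629 - 0.05*5.303 = 0.3977
  y_2 = -3.5634 - 0.05*-14.2534 = -2.8507
f(0.3977, -2.8507) = 4*0.3977^2 + 2*(-2.8507)^2 = 16.8856


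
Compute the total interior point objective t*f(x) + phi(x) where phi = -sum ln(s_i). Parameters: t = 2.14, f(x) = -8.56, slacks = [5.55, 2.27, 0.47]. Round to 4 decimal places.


Step 1: Compute log-barrier.
ln values: [1.7138, 0.8198, -0.755]
phi = -(1.7138 + 0.8198 - 0.755) = -1.7786
Step 2: Compute augmented objective.
t*f(x) = 2.14*-8.56 = -18.3184
Total = -18.3184 - 1.7786 = -20.097


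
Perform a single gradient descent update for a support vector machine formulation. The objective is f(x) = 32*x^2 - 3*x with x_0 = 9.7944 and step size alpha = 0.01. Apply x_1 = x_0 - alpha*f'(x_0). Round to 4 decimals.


We compute the gradient at x_0 and apply the update.
f'(x) = 64*x - 3
f'(9.7944) = 64*9.7944 - 3 = 623.8416
x_1 = 9.7944 - 0.01*623.8416 = 3.556


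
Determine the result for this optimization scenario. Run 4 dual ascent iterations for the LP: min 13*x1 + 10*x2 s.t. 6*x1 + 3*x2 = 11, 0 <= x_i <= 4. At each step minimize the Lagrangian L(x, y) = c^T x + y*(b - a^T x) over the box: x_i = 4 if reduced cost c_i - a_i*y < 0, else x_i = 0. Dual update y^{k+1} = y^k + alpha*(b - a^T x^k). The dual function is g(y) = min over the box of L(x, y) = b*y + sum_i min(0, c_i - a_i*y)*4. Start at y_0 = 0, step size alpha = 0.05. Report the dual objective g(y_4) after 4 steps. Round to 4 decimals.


Dual ascent for LP: min 13*x1 + 10*x2, 6*x1 + 3*x2 = 11, 0 <= x_i <= 4
Step 1: y^k = 0.0, reduced costs: (13.0, 10.0)
  x^k = (0.0, 0.0), subgradient = b - a^T x = 11.0
  y^{k+1} = 0.0 + 0.05*11.0 = 0.55
Step 2: y^k = 0.55, reduced costs: (9.7, 8.35)
  x^k = (0.0, 0.0), subgradient = b - a^T x = 11.0
  y^{k+1} = 0.55 + 0.05*11.0 = 1.1
Step 3: y^k = 1.1, reduced costs: (6.4, 6.7)
  x^k = (0.0, 0.0), subgradient = b - a^T x = 11.0
  y^{k+1} = 1.1 + 0.05*11.0 = 1.65
Step 4: y^k = 1.65, reduced costs: (3.1, 5.05)
  x^k = (0.0, 0.0), subgradient = b - a^T x = 11.0
  y^{k+1} = 1.65 + 0.05*11.0 = 2.2
Dual objective at y_4 = 2.2: reduced costs (-0.2, 3.4), box minimizer x = (4.0, 0.0)
g(y_4) = b*y + (c1 - a1*y)*x1 + (c2 - a2*y)*x2 = 11*2.2 + (-0.2)*4.0 + 3.4*0.0 = 24.2 - 0.8 + 0.0 = 23.4


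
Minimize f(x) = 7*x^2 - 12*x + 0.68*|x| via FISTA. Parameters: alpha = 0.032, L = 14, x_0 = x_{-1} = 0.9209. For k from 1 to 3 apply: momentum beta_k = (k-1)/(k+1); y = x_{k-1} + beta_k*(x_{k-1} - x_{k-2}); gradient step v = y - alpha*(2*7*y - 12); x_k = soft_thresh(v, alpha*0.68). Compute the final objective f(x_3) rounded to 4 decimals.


FISTA on f(x) = 7*x^2 - 12*x + 0.68*|x|
L = 14, alpha = 0.032
Iteration 1: beta = 0.0, y = 0.9209 + 0.0*(0.9209 - 0.9209) = 0.9209
  grad(y) = 0.8926, v = y - alpha*grad = 0.8923
  prox(v) = soft_thresh(0.8923, 0.0218) = 0.8706
Iteration 2: beta = 0.3333, y = 0.8706 + 0.3333*(0.8706 - 0.9209) = 0.8538
  grad(y) = -0.0468, v = y - alpha*grad = 0.8553
  prox(v) = soft_thresh(0.8553, 0.0218) = 0.8335
Iteration 3: beta = 0.5, y = 0.8335 + 0.5*(0.8335 - 0.8706) = 0.815
  grad(y) = -0.5897, v = y - alpha*grad = 0.8339
  prox(v) = soft_thresh(0.8339, 0.0218) = 0.8121
f(x_3) = 7*0.8121^2 - 12*0.8121 + 0.68*|0.8121| = -4.5764


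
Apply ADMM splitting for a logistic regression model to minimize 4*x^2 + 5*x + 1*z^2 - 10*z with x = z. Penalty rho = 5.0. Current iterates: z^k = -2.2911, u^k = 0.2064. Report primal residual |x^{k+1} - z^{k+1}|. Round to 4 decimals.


ADMM iteration with rho = 5.0, z^k = -2.2911, u^k = 0.2064
Step 1: x-update.
Minimize 4*x^2 + 5*x + (5.0/2)*(x + 2.2911 + 0.2064)^2
FOC: (2*4 + 5.0)*x = -5 + 5.0*(-2.2911 - 0.2064)
x^{k+1} = -1.3452
Step 2: z-update.
Minimize 1*z^2 - 10*z + (5.0/2)*(-1.3452 - z + 0.2064)^2
FOC: (2*1 + 5.0)*z = 10 + 5.0*(-1.3452 + 0.2064)
z^{k+1} = 0.6151
Step 3: u-update.
u^{k+1} = 0.2064 - 1.3452 - 0.6151 = -1.7539
Step 4: Primal residual = |-1.3452 - 0.6151| = 1.9603


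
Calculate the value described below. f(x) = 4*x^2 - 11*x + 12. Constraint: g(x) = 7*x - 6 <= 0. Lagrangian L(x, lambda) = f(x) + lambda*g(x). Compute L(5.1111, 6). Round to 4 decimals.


Step 1: Evaluate f(x).
f(5.1111) = 4*5.1111^2 - 11*5.1111 + 12 = 60.2713
Step 2: Evaluate g(x).
g(5.1111) = 7*5.1111 - 6 = 29.7777
Step 3: Compute Lagrangian.
L = 60.2713 + 6*29.7777 = 238.9375


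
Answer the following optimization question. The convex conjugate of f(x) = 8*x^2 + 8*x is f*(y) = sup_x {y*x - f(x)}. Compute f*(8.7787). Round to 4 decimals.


f*(y) = sup_x {y*x - a*x^2 - b*x} = sup_x {(y-b)*x - a*x^2}
FOC: (y - b) - 2a*x = 0 => x* = (y - b)/(2a)
x* = (8.7787 - 8)/(2*8) = 0.0487
f*(8.7787) = (y-b)^2/(4a) = (8.7787 - 8)^2/(4*8)
= 0.6064/32 = 0.0189


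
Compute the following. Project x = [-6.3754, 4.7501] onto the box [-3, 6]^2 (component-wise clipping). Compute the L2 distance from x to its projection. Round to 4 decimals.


Project each component onto [-3, 6].
clip(-6.3754) = -3.0, clip(4.7501) = 4.7501
Projection = [-3.0, 4.7501]
Squared diffs: [11.3933, 0.0]
Distance = sqrt(11.3933) = 3.3754


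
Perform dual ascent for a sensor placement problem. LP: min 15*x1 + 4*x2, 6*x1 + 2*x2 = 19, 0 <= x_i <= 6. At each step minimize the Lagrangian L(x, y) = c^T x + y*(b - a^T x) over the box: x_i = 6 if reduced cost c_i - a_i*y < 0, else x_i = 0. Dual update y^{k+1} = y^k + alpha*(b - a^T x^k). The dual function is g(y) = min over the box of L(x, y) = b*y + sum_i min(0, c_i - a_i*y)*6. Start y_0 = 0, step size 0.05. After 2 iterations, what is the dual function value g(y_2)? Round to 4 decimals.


Dual ascent for LP: min 15*x1 + 4*x2, 6*x1 + 2*x2 = 19, 0 <= x_i <= 6
Step 1: y^k = 0.0, reduced costs: (15.0, 4.0)
  x^k = (0.0, 0.0), subgradient = b - a^T x = 19.0
  y^{k+1} = 0.0 + 0.05*19.0 = 0.95
Step 2: y^k = 0.95, reduced costs: (9.3, 2.1)
  x^k = (0.0, 0.0), subgradient = b - a^T x = 19.0
  y^{k+1} = 0.95 + 0.05*19.0 = 1.9
Dual objective at y_2 = 1.9: reduced costs (3.6, 0.2), box minimizer x = (0.0, 0.0)
g(y_2) = b*y + (c1 - a1*y)*x1 + (c2 - a2*y)*x2 = 19*1.9 + 3.6*0.0 + 0.2*0.0 = 36.1 + 0.0 + 0.0 = 36.1


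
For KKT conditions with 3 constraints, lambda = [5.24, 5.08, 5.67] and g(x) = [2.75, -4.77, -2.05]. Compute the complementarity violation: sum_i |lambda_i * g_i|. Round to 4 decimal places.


KKT complementary slackness check:
lambda_1 * g_1 = 5.24 * 2.75 = 14.41
lambda_2 * g_2 = 5.08 * -4.77 = -24.2316
lambda_3 * g_3 = 5.67 * -2.05 = -11.6235
Total violation = 14.41 + 24.2316 + 11.6235 = 50.2651


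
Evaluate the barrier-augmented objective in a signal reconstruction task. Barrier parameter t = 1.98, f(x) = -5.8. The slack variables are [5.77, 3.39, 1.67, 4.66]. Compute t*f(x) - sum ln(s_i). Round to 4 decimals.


Step 1: Compute log-barrier.
ln values: [1.7527, 1.2208, 0.5128, 1.539]
phi = -(1.7527 + 1.2208 + 0.5128 + 1.539) = -5.0253
Step 2: Compute augmented objective.
t*f(x) = 1.98*-5.8 = -11.484
Total = -11.484 - 5.0253 = -16.5093


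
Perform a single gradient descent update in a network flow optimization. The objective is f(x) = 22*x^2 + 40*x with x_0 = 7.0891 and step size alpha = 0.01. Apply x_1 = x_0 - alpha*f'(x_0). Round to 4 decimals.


We compute the gradient at x_0 and apply the update.
f'(x) = 44*x + 40
f'(7.0891) = 44*7.0891 + 40 = 351.9204
x_1 = 7.0891 - 0.01*351.9204 = 3.5699


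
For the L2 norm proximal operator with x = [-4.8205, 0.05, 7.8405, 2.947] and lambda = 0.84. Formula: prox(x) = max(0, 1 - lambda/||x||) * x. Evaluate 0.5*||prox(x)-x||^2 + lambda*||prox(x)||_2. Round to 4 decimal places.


Step 1: Compute ||x||.
||x|| = 9.6643
Step 2: Compute scaling factor.
scale = max(0, 1 - 0.84/9.6643) = 0.9131
Step 3: prox(x) = [-4.4015, 0.0457, 7.159, 2.6909]
||prox(x)|| = 8.8243
Step 4: Proximal objective.
0.5*||prox-x||^2 = 0.3528
lambda*||prox|| = 7.4124
Total = 7.7652


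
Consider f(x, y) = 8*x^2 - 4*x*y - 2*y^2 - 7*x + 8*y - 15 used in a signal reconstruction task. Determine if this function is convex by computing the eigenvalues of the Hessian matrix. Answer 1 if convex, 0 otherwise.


The Hessian of f(x,y) = 8*x^2 - 4*x*y - 2*y^2 - 7*x + 8*y - 15 is:
H = [[16, -4], [-4, -4]]
Trace = 16 - 4 = 12
Determinant = 16*-4 - (-4)^2 = -80
Discriminant = (12)^2 - 4*-80 = 464.0
Eigenvalues: lambda_1 = -4.7703, lambda_2 = 16.7703
The function is not convex.

0


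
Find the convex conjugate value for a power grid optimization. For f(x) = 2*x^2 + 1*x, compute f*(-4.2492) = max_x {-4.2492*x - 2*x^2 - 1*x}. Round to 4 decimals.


f*(y) = sup_x {y*x - a*x^2 - b*x} = sup_x {(y-b)*x - a*x^2}
FOC: (y - b) - 2a*x = 0 => x* = (y - b)/(2a)
x* = (-4.2492 - 1)/(2*2) = -1.3123
f*(-4.2492) = (y-b)^2/(4a) = (-4.2492 - 1)^2/(4*2)
= 27.5541/8 = 3.4443


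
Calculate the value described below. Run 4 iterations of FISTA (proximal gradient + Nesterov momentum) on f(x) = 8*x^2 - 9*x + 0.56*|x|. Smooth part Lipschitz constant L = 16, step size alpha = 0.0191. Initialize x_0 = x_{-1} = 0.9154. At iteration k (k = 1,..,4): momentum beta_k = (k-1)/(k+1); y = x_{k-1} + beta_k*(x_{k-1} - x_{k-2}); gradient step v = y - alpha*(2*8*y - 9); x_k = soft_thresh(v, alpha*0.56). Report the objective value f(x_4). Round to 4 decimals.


FISTA on f(x) = 8*x^2 - 9*x + 0.56*|x|
L = 16, alpha = 0.0191
Iteration 1: beta = 0.0, y = 0.9154 + 0.0*(0.9154 - 0.9154) = 0.9154
  grad(y) = 5.6464, v = y - alpha*grad = 0.8076
  prox(v) = soft_thresh(0.8076, 0.0107) = 0.7969
Iteration 2: beta = 0.3333, y = 0.7969 + 0.3333*(0.7969 - 0.9154) = 0.7573
  grad(y) = 3.1175, v = y - alpha*grad = 0.6978
  prox(v) = soft_thresh(0.6978, 0.0107) = 0.6871
Iteration 3: beta = 0.5, y = 0.6871 + 0.5*(0.6871 - 0.7969) = 0.6322
  grad(y) = 1.1156, v = y - alpha*grad = 0.6109
  prox(v) = soft_thresh(0.6109, 0.0107) = 0.6002
Iteration 4: beta = 0.6, y = 0.6002 + 0.6*(0.6002 - 0.6871) = 0.5481
  grad(y) = -0.2305, v = y - alpha*grad = 0.5525
  prox(v) = soft_thresh(0.5525, 0.0107) = 0.5418
f(x_4) = 8*0.5418^2 - 9*0.5418 + 0.56*|0.5418| = -2.2244


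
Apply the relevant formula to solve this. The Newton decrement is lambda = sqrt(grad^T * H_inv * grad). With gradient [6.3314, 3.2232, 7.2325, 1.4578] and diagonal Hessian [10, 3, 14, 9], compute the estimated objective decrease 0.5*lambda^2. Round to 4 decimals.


Step 1: H is diagonal, so H^(-1) * g = [0.6331, 1.0744, 0.5166, 0.162].
Step 2: g^T H^(-1) g = sum_i g_i^2 / H_ii
  = (6.3314)^2/10 + (3.2232)^2/3 + (7.2325)^2/14 + (1.4578)^2/9
  = 4.0087 + 3.463 + 3.7364 + 0.2361 = 11.4442
Step 3: Objective decrease = 0.5 * g^T H^(-1) g = 5.7221


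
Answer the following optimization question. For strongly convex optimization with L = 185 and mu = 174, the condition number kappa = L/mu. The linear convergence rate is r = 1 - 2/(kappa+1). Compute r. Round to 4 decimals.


Step 1: Compute the condition number.
kappa = L/mu = 185/174 = 1.0632
Step 2: Compute the convergence rate.
r = 1 - 2/(kappa + 1) = 1 - 2*mu/(L + mu) = (L - mu)/(L + mu) = 11/359 = 0.0306


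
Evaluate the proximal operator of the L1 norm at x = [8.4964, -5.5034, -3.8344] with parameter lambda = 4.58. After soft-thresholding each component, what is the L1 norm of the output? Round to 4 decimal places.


Soft-thresholding with lambda = 4.58:
prox(8.4964) = sign(8.4964)*max(|8.4964| - 4.58, 0) = 3.9164
prox(-5.5034) = sign(-5.5034)*max(|-5.5034| - 4.58, 0) = -0.9234
prox(-3.8344) = sign(-3.8344)*max(|-3.8344| - 4.58, 0) = 0.0
prox(x) = [3.9164, -0.9234, 0.0]
||prox(x)||_1 = 3.9164 + 0.9234 + 0.0 = 4.8398


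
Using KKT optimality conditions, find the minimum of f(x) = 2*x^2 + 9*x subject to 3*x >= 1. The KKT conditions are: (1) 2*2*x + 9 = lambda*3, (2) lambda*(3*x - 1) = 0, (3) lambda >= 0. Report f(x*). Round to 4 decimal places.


Step 1: Try lambda = 0 (constraint inactive).
x_unc = -9/(2*2) = -2.25
Check: 3*-2.25 = -6.75 < 1 -- violated!
Step 2: Constraint must be active: 3*x = 1
x* = 1/3 = 0.3333 (rounded; the exact value 1/3 is used below)
lambda = (2*2*(1/3) + 9)/3 = 3.4444
Step 3: Compute optimal value.
f(x*) = 2*(1/3)^2 + 9*(1/3) = 3.2222


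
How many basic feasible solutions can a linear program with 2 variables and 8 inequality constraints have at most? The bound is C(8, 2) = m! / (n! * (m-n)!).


Each vertex corresponds to some choice of n active constraints out of m, so the number of vertices is at most C(m, n) = m! / (n!(m-n)!).
m = 8, n = 2
Numerator: 8 * 7
Denominator: 2! = 2
C(8, 2) = 28


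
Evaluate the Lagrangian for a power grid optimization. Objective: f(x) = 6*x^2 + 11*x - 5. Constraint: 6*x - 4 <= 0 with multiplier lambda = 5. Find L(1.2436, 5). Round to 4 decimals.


Step 1: Evaluate f(x).
f(1.2436) = 6*1.2436^2 + 11*1.2436 - 5 = 17.9588
Step 2: Evaluate g(x).
g(1.2436) = 6*1.2436 - 4 = 3.4616
Step 3: Compute Lagrangian.
L = 17.9588 + 5*3.4616 = 35.2668


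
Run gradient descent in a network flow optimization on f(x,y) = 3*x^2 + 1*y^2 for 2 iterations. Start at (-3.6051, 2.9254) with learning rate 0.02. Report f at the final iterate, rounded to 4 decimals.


Gradient descent on f(x,y) = 3*x^2 + 1*y^2.
Starting point: (-3.6051, 2.9254), alpha = 0.02
Step 1: grad_x = 2*3*-3.6051 = -21.6306, grad_y = 2*1*2.9254 = 5.8508
  x_1 = -3.6051 - 0.02*-21.6306 = -3.1725
  y_1 = 2.9254 - 0.02*5.8508 = 2.8084
Step 2: grad_x = 2*3*-3.1725 = -19.0349, grad_y = 2*1*2.8084 = 5.6168
  x_2 = -3.1725 - 0.02*-19.0349 = -2.7918
  y_2 = 2.8084 - 0.02*5.6168 = 2.696
f(-2.7918, 2.696) = 3*(-2.7918)^2 + 1*2.696^2 = 30.6509
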